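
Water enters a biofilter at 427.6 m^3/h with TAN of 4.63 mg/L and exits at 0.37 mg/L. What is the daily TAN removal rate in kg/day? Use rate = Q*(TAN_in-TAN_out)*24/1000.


Concentration drop: TAN_in - TAN_out = 4.63 - 0.37 = 4.26 mg/L
Hourly TAN removed = Q * dTAN = 427.6 m^3/h * 4.26 mg/L = 1821.576 g/h  (m^3/h * mg/L = g/h)
Daily TAN removed = 1821.576 * 24 = 43717.824 g/day
Convert to kg/day: 43717.824 / 1000 = 43.717824 kg/day

43.717824 kg/day


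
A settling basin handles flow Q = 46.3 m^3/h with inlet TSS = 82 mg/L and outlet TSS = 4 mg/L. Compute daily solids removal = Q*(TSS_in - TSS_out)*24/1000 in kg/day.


Concentration drop: TSS_in - TSS_out = 82 - 4 = 78 mg/L
Hourly solids removed = Q * dTSS = 46.3 m^3/h * 78 mg/L = 3611.4 g/h  (m^3/h * mg/L = g/h)
Daily solids removed = 3611.4 * 24 = 86673.6 g/day
Convert g to kg: 86673.6 / 1000 = 86.6736 kg/day

86.6736 kg/day


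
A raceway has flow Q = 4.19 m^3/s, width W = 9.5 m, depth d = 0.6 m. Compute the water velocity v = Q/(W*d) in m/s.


Cross-sectional area = W * d = 9.5 * 0.6 = 5.7 m^2
Velocity = Q / A = 4.19 / 5.7 = 0.735088 m/s

0.735088 m/s


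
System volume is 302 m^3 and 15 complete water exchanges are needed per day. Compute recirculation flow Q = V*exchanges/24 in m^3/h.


Daily recirculation volume = 302 m^3 * 15 = 4530 m^3/day
Flow rate Q = daily volume / 24 h = 4530 / 24 = 188.75 m^3/h

188.75 m^3/h


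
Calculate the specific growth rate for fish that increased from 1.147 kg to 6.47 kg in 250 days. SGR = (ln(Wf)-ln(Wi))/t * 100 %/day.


ln(W_f) = ln(6.47) = 1.8671761
ln(W_i) = ln(1.147) = 0.13714984
ln(W_f) - ln(W_i) = 1.8671761 - 0.13714984 = 1.7300263
SGR = 1.7300263 / 250 * 100 = 0.692011 %/day

0.692011 %/day


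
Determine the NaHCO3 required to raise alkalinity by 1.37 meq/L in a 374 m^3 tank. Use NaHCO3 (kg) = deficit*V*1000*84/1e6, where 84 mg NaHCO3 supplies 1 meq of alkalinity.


Tank volume in L = 374 m^3 * 1000 = 374000 L
Total meq required = 1.37 meq/L * 374000 L = 512380 meq
NaHCO3 mass = 512380 meq * 84 mg/meq / 1e6 = 43.0399 kg

43.0399 kg


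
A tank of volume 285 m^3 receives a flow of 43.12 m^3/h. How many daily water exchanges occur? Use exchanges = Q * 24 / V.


Daily flow volume = 43.12 m^3/h * 24 h = 1034.88 m^3/day
Exchanges = daily flow / tank volume = 1034.88 / 285 = 3.63116 exchanges/day

3.63116 exchanges/day


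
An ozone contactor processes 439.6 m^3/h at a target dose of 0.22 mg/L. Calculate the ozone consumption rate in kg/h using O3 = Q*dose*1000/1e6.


O3 demand (mg/h) = Q * dose * 1000 = 439.6 * 0.22 * 1000 = 96712 mg/h
Convert mg to kg: 96712 / 1e6 = 0.096712 kg/h

0.096712 kg/h


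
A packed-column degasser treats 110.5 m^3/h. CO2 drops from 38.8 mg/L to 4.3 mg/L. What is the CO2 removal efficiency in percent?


CO2_out / CO2_in = 4.3 / 38.8 = 0.11082474
Fraction remaining = 0.11082474
efficiency = (1 - 0.11082474) * 100 = 88.9175 %

88.9175 %


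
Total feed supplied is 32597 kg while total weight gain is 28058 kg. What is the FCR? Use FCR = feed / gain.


FCR = feed consumed / weight gained
FCR = 32597 kg / 28058 kg = 1.16177

1.16177


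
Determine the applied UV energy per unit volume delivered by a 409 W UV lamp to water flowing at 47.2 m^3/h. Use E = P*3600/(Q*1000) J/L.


Energy delivered per hour = 409 W * 3600 s = 1472400 J/h
Volume treated per hour = 47.2 m^3/h * 1000 = 47200 L/h
dose = 1472400 / 47200 = 31.1949 J/L

31.1949 J/L


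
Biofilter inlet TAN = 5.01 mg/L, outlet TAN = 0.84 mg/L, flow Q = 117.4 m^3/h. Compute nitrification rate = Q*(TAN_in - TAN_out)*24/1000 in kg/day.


Concentration drop: TAN_in - TAN_out = 5.01 - 0.84 = 4.17 mg/L
Hourly TAN removed = Q * dTAN = 117.4 m^3/h * 4.17 mg/L = 489.558 g/h  (m^3/h * mg/L = g/h)
Daily TAN removed = 489.558 * 24 = 11749.392 g/day
Convert to kg/day: 11749.392 / 1000 = 11.749392 kg/day

11.749392 kg/day


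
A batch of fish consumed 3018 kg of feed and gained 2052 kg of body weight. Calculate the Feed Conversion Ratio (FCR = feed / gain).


FCR = feed consumed / weight gained
FCR = 3018 kg / 2052 kg = 1.47076

1.47076


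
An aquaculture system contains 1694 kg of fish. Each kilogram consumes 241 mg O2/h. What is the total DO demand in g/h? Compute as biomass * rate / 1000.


Total O2 consumption (mg/h) = 1694 kg * 241 mg/(kg*h) = 408254 mg/h
Convert to g/h: 408254 / 1000 = 408.254 g/h

408.254 g/h


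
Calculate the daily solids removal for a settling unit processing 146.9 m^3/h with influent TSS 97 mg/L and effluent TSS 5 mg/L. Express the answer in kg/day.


Concentration drop: TSS_in - TSS_out = 97 - 5 = 92 mg/L
Hourly solids removed = Q * dTSS = 146.9 m^3/h * 92 mg/L = 13514.8 g/h  (m^3/h * mg/L = g/h)
Daily solids removed = 13514.8 * 24 = 324355.2 g/day
Convert g to kg: 324355.2 / 1000 = 324.3552 kg/day

324.3552 kg/day


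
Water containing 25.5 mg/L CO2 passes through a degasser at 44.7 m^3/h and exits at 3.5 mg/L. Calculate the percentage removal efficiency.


CO2_out / CO2_in = 3.5 / 25.5 = 0.1372549
Fraction remaining = 0.1372549
efficiency = (1 - 0.1372549) * 100 = 86.2745 %

86.2745 %


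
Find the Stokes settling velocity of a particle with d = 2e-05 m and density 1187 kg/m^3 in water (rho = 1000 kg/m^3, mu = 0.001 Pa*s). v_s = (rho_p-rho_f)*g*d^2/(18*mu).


Density difference: rho_p - rho_f = 1187 - 1000 = 187 kg/m^3
d^2 = (2e-05)^2 = 4e-10 m^2
Numerator = (rho_p - rho_f) * g * d^2 = 187 * 9.81 * 4e-10 = 7.33788e-07
Denominator = 18 * mu = 18 * 0.001 = 0.018
v_s = 7.33788e-07 / 0.018 = 4.0766e-05 m/s
Check: Re = rho_f * v_s * d / mu = 1000 * 4.0766e-05 * 2e-05 / 0.001 = 8.15e-04 < 1, so Stokes' law applies.

4.0766e-05 m/s


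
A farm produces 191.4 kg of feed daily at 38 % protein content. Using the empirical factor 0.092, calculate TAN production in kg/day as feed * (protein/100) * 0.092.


Protein in feed = 191.4 * 38/100 = 72.732 kg/day
TAN = protein * 0.092 = 72.732 * 0.092 = 6.691344 kg/day

6.691344 kg/day


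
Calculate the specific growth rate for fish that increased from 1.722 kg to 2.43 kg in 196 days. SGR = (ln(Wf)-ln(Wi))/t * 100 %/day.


ln(W_f) = ln(2.43) = 0.88789126
ln(W_i) = ln(1.722) = 0.54348641
ln(W_f) - ln(W_i) = 0.88789126 - 0.54348641 = 0.34440485
SGR = 0.34440485 / 196 * 100 = 0.175717 %/day

0.175717 %/day


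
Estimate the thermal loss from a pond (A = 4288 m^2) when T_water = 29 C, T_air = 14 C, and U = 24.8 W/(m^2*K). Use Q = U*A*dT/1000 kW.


Temperature difference dT = 29 - 14 = 15 K
Heat loss (W) = U * A * dT = 24.8 * 4288 * 15 = 1595136 W
Convert to kW: 1595136 / 1000 = 1595.136 kW

1595.136 kW


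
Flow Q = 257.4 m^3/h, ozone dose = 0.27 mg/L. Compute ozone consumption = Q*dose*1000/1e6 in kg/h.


O3 demand (mg/h) = Q * dose * 1000 = 257.4 * 0.27 * 1000 = 69498 mg/h
Convert mg to kg: 69498 / 1e6 = 0.069498 kg/h

0.069498 kg/h


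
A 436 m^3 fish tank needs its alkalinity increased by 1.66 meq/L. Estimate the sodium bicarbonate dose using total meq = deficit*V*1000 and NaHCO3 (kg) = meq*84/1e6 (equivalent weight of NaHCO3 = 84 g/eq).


Tank volume in L = 436 m^3 * 1000 = 436000 L
Total meq required = 1.66 meq/L * 436000 L = 723760 meq
NaHCO3 mass = 723760 meq * 84 mg/meq / 1e6 = 60.7958 kg

60.7958 kg


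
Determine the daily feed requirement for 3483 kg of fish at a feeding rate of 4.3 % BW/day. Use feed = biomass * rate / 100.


Feeding rate fraction = 4.3% / 100 = 0.043
Daily feed = 3483 kg * 0.043 = 149.769 kg/day

149.769 kg/day


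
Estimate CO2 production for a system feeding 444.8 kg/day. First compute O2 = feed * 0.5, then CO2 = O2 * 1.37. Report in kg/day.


O2 = 444.8 * 0.5 = 222.4
CO2 = 222.4 * 1.37 = 304.688

304.688 kg/day


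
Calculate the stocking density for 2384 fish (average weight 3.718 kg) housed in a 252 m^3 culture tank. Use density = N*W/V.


Total biomass = 2384 fish * 3.718 kg = 8863.712 kg
Density = total biomass / volume = 8863.712 / 252 = 35.1735 kg/m^3

35.1735 kg/m^3


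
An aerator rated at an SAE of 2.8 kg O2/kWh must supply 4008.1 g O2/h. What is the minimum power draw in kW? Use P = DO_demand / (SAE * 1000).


SAE in g O2/kWh = 2.8 * 1000 = 2800 g/kWh
P = DO_demand / SAE_g = 4008.1 / 2800 = 1.43146 kW

1.43146 kW


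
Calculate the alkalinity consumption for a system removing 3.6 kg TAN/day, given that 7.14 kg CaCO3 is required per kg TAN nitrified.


Alkalinity factor: 7.14 kg CaCO3 consumed per kg TAN nitrified
alk = 3.6 kg TAN * 7.14 = 25.704 kg CaCO3/day

25.704 kg CaCO3/day


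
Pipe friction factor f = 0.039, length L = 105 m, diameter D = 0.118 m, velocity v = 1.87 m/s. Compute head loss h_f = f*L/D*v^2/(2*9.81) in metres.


v^2 = 1.87^2 = 3.4969 m^2/s^2
L/D = 105/0.118 = 889.83051
h_f = f*(L/D)*v^2/(2g) = 0.039 * 889.83051 * 3.4969 / 19.62 = 6.18523 m

6.18523 m


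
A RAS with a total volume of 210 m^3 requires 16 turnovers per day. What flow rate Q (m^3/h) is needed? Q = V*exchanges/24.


Daily recirculation volume = 210 m^3 * 16 = 3360 m^3/day
Flow rate Q = daily volume / 24 h = 3360 / 24 = 140 m^3/h

140 m^3/h


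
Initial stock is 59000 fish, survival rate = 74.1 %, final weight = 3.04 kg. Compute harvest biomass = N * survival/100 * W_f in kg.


Survivors = 59000 * 74.1/100 = 43719 fish
Harvest biomass = survivors * W_f = 43719 * 3.04 = 132905.76 kg

132905.76 kg


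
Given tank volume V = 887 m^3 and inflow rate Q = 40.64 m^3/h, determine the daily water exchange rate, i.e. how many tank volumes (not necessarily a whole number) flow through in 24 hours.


Daily flow volume = 40.64 m^3/h * 24 h = 975.36 m^3/day
Exchanges = daily flow / tank volume = 975.36 / 887 = 1.09962 exchanges/day

1.09962 exchanges/day


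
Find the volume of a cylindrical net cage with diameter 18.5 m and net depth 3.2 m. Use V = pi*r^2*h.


r = d/2 = 18.5/2 = 9.25 m
Base area = pi*r^2 = pi*9.25^2 = 268.80252 m^2
Volume = 268.80252 * 3.2 = 860.168 m^3

860.168 m^3


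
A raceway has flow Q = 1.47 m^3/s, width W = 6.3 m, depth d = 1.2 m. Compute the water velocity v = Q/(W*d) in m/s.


Cross-sectional area = W * d = 6.3 * 1.2 = 7.56 m^2
Velocity = Q / A = 1.47 / 7.56 = 0.194444 m/s

0.194444 m/s


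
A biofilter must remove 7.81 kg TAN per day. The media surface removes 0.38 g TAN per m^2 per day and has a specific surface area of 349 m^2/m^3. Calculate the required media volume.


A = 7.81*1000 / 0.38 = 20552.632 m^2
V = 20552.632 / 349 = 58.8901

58.8901 m^3


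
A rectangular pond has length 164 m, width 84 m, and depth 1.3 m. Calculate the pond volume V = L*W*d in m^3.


Base area = L * W = 164 * 84 = 13776 m^2
Volume = area * depth = 13776 * 1.3 = 17908.8 m^3

17908.8 m^3


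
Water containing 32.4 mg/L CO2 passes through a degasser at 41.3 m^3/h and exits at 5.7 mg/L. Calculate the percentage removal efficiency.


CO2_out / CO2_in = 5.7 / 32.4 = 0.17592593
Fraction remaining = 0.17592593
efficiency = (1 - 0.17592593) * 100 = 82.4074 %

82.4074 %


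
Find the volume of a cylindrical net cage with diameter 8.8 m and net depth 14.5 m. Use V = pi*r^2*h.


r = d/2 = 8.8/2 = 4.4 m
Base area = pi*r^2 = pi*4.4^2 = 60.821234 m^2
Volume = 60.821234 * 14.5 = 881.908 m^3

881.908 m^3


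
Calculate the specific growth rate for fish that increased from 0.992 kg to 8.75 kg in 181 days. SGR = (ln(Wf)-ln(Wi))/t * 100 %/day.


ln(W_f) = ln(8.75) = 2.1690537
ln(W_i) = ln(0.992) = -0.0080321717
ln(W_f) - ln(W_i) = 2.1690537 - -0.0080321717 = 2.1770859
SGR = 2.1770859 / 181 * 100 = 1.20281 %/day

1.20281 %/day


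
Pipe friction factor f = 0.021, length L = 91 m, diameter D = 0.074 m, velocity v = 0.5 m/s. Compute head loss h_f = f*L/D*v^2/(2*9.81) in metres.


v^2 = 0.5^2 = 0.25 m^2/s^2
L/D = 91/0.074 = 1229.7297
h_f = f*(L/D)*v^2/(2g) = 0.021 * 1229.7297 * 0.25 / 19.62 = 0.329056 m

0.329056 m


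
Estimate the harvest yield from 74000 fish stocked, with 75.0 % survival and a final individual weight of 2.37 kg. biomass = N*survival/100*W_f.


Survivors = 74000 * 75.0/100 = 55500 fish
Harvest biomass = survivors * W_f = 55500 * 2.37 = 131535 kg

131535 kg


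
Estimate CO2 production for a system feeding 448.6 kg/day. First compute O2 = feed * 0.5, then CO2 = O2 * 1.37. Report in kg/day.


O2 = 448.6 * 0.5 = 224.3
CO2 = 224.3 * 1.37 = 307.291

307.291 kg/day


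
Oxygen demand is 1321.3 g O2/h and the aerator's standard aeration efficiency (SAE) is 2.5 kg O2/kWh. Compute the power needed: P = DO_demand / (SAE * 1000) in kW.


SAE in g O2/kWh = 2.5 * 1000 = 2500 g/kWh
P = DO_demand / SAE_g = 1321.3 / 2500 = 0.52852 kW

0.52852 kW


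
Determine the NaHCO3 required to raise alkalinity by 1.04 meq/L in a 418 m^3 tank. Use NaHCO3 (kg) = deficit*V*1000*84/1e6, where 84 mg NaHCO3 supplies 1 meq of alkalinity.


Tank volume in L = 418 m^3 * 1000 = 418000 L
Total meq required = 1.04 meq/L * 418000 L = 434720 meq
NaHCO3 mass = 434720 meq * 84 mg/meq / 1e6 = 36.5165 kg

36.5165 kg


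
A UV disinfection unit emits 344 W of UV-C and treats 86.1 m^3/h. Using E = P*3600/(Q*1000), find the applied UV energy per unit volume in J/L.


Energy delivered per hour = 344 W * 3600 s = 1238400 J/h
Volume treated per hour = 86.1 m^3/h * 1000 = 86100 L/h
dose = 1238400 / 86100 = 14.3833 J/L

14.3833 J/L


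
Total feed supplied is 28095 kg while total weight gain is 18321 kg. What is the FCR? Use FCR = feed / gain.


FCR = feed consumed / weight gained
FCR = 28095 kg / 18321 kg = 1.53349

1.53349


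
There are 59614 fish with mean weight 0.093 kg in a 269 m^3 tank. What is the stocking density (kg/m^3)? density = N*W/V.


Total biomass = 59614 fish * 0.093 kg = 5544.102 kg
Density = total biomass / volume = 5544.102 / 269 = 20.61 kg/m^3

20.61 kg/m^3


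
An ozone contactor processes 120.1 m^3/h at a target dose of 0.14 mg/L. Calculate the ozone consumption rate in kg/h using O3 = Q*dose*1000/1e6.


O3 demand (mg/h) = Q * dose * 1000 = 120.1 * 0.14 * 1000 = 16814 mg/h
Convert mg to kg: 16814 / 1e6 = 0.016814 kg/h

0.016814 kg/h


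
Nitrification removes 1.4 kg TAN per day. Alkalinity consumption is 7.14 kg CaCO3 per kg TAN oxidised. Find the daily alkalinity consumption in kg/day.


Alkalinity factor: 7.14 kg CaCO3 consumed per kg TAN nitrified
alk = 1.4 kg TAN * 7.14 = 9.996 kg CaCO3/day

9.996 kg CaCO3/day


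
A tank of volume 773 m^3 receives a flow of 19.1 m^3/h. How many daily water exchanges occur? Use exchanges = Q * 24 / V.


Daily flow volume = 19.1 m^3/h * 24 h = 458.4 m^3/day
Exchanges = daily flow / tank volume = 458.4 / 773 = 0.593014 exchanges/day

0.593014 exchanges/day


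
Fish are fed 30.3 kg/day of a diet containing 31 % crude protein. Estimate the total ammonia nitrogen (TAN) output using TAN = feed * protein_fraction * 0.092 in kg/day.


Protein in feed = 30.3 * 31/100 = 9.393 kg/day
TAN = protein * 0.092 = 9.393 * 0.092 = 0.864156 kg/day

0.864156 kg/day


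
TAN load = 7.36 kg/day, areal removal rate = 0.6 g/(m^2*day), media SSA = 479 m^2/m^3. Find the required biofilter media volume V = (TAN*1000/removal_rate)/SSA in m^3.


A = 7.36*1000 / 0.6 = 12266.667 m^2
V = 12266.667 / 479 = 25.6089

25.6089 m^3


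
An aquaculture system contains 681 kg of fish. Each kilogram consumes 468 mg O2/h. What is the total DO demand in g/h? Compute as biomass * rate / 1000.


Total O2 consumption (mg/h) = 681 kg * 468 mg/(kg*h) = 318708 mg/h
Convert to g/h: 318708 / 1000 = 318.708 g/h

318.708 g/h


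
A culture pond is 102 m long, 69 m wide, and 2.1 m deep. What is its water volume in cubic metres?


Base area = L * W = 102 * 69 = 7038 m^2
Volume = area * depth = 7038 * 2.1 = 14779.8 m^3

14779.8 m^3


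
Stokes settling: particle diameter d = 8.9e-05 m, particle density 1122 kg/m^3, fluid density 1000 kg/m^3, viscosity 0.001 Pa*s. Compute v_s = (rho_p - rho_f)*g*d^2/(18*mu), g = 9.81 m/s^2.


Density difference: rho_p - rho_f = 1122 - 1000 = 122 kg/m^3
d^2 = (8.9e-05)^2 = 7.921e-09 m^2
Numerator = (rho_p - rho_f) * g * d^2 = 122 * 9.81 * 7.921e-09 = 9.4800112e-06
Denominator = 18 * mu = 18 * 0.001 = 0.018
v_s = 9.4800112e-06 / 0.018 = 5.26667e-04 m/s
Check: Re = rho_f * v_s * d / mu = 1000 * 5.26667e-04 * 8.9e-05 / 0.001 = 0.0469 < 1, so Stokes' law applies.

5.26667e-04 m/s


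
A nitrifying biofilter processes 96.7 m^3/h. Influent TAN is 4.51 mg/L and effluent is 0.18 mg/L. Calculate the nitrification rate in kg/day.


Concentration drop: TAN_in - TAN_out = 4.51 - 0.18 = 4.33 mg/L
Hourly TAN removed = Q * dTAN = 96.7 m^3/h * 4.33 mg/L = 418.711 g/h  (m^3/h * mg/L = g/h)
Daily TAN removed = 418.711 * 24 = 10049.064 g/day
Convert to kg/day: 10049.064 / 1000 = 10.049064 kg/day

10.049064 kg/day


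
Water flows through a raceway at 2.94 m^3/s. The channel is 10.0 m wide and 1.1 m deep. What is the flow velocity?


Cross-sectional area = W * d = 10.0 * 1.1 = 11 m^2
Velocity = Q / A = 2.94 / 11 = 0.267273 m/s

0.267273 m/s


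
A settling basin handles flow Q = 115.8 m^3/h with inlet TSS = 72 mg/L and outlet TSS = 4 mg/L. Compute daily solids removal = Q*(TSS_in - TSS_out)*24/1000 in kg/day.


Concentration drop: TSS_in - TSS_out = 72 - 4 = 68 mg/L
Hourly solids removed = Q * dTSS = 115.8 m^3/h * 68 mg/L = 7874.4 g/h  (m^3/h * mg/L = g/h)
Daily solids removed = 7874.4 * 24 = 188985.6 g/day
Convert g to kg: 188985.6 / 1000 = 188.9856 kg/day

188.9856 kg/day


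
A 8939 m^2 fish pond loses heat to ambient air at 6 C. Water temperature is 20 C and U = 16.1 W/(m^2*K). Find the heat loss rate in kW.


Temperature difference dT = 20 - 6 = 14 K
Heat loss (W) = U * A * dT = 16.1 * 8939 * 14 = 2014850.6 W
Convert to kW: 2014850.6 / 1000 = 2014.8506 kW

2014.8506 kW


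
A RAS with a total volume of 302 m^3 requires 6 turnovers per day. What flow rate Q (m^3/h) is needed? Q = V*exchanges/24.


Daily recirculation volume = 302 m^3 * 6 = 1812 m^3/day
Flow rate Q = daily volume / 24 h = 1812 / 24 = 75.5 m^3/h

75.5 m^3/h


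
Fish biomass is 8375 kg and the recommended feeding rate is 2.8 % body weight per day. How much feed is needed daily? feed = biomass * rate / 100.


Feeding rate fraction = 2.8% / 100 = 0.028
Daily feed = 8375 kg * 0.028 = 234.5 kg/day

234.5 kg/day


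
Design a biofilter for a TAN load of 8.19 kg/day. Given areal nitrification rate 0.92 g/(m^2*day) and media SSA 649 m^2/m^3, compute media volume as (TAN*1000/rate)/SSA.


A = 8.19*1000 / 0.92 = 8902.1739 m^2
V = 8902.1739 / 649 = 13.7168

13.7168 m^3


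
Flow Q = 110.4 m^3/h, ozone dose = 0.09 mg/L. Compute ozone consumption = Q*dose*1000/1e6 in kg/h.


O3 demand (mg/h) = Q * dose * 1000 = 110.4 * 0.09 * 1000 = 9936 mg/h
Convert mg to kg: 9936 / 1e6 = 0.009936 kg/h

0.009936 kg/h


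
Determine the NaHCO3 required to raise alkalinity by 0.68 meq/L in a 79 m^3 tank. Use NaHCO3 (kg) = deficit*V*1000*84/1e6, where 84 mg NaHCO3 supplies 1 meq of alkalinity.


Tank volume in L = 79 m^3 * 1000 = 79000 L
Total meq required = 0.68 meq/L * 79000 L = 53720 meq
NaHCO3 mass = 53720 meq * 84 mg/meq / 1e6 = 4.51248 kg

4.51248 kg


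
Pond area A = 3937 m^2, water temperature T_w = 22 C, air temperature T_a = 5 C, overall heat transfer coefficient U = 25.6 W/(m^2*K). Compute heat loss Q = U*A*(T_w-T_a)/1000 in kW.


Temperature difference dT = 22 - 5 = 17 K
Heat loss (W) = U * A * dT = 25.6 * 3937 * 17 = 1713382.4 W
Convert to kW: 1713382.4 / 1000 = 1713.3824 kW

1713.3824 kW


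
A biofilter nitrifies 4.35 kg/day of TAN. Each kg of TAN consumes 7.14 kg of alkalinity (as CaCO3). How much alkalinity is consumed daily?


Alkalinity factor: 7.14 kg CaCO3 consumed per kg TAN nitrified
alk = 4.35 kg TAN * 7.14 = 31.059 kg CaCO3/day

31.059 kg CaCO3/day


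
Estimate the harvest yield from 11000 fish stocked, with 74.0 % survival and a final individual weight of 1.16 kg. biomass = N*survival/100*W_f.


Survivors = 11000 * 74.0/100 = 8140 fish
Harvest biomass = survivors * W_f = 8140 * 1.16 = 9442.4 kg

9442.4 kg


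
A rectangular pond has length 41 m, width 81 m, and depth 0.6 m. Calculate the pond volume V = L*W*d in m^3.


Base area = L * W = 41 * 81 = 3321 m^2
Volume = area * depth = 3321 * 0.6 = 1992.6 m^3

1992.6 m^3


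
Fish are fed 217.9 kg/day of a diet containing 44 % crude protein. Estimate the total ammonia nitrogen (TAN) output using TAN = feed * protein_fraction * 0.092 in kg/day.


Protein in feed = 217.9 * 44/100 = 95.876 kg/day
TAN = protein * 0.092 = 95.876 * 0.092 = 8.820592 kg/day

8.820592 kg/day


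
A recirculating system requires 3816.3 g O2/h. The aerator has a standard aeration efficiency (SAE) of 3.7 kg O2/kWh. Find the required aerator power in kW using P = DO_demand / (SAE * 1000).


SAE in g O2/kWh = 3.7 * 1000 = 3700 g/kWh
P = DO_demand / SAE_g = 3816.3 / 3700 = 1.03143 kW

1.03143 kW


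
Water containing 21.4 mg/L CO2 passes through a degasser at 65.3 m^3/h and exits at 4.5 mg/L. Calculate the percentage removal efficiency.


CO2_out / CO2_in = 4.5 / 21.4 = 0.21028037
Fraction remaining = 0.21028037
efficiency = (1 - 0.21028037) * 100 = 78.972 %

78.972 %


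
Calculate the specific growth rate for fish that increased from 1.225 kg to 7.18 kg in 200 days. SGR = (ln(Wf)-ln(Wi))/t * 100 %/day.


ln(W_f) = ln(7.18) = 1.9712994
ln(W_i) = ln(1.225) = 0.20294084
ln(W_f) - ln(W_i) = 1.9712994 - 0.20294084 = 1.7683586
SGR = 1.7683586 / 200 * 100 = 0.884179 %/day

0.884179 %/day


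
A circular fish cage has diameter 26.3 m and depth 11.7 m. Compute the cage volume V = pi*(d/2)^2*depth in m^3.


r = d/2 = 26.3/2 = 13.15 m
Base area = pi*r^2 = pi*13.15^2 = 543.25206 m^2
Volume = 543.25206 * 11.7 = 6356.05 m^3

6356.05 m^3


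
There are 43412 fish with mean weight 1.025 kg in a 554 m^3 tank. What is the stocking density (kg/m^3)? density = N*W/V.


Total biomass = 43412 fish * 1.025 kg = 44497.3 kg
Density = total biomass / volume = 44497.3 / 554 = 80.32 kg/m^3

80.32 kg/m^3


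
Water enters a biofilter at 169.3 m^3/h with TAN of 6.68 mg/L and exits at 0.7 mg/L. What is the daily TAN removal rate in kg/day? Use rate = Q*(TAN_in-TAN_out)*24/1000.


Concentration drop: TAN_in - TAN_out = 6.68 - 0.7 = 5.98 mg/L
Hourly TAN removed = Q * dTAN = 169.3 m^3/h * 5.98 mg/L = 1012.414 g/h  (m^3/h * mg/L = g/h)
Daily TAN removed = 1012.414 * 24 = 24297.936 g/day
Convert to kg/day: 24297.936 / 1000 = 24.297936 kg/day

24.297936 kg/day


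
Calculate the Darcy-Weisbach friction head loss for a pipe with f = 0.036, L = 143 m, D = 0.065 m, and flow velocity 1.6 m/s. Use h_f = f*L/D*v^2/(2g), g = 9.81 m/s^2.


v^2 = 1.6^2 = 2.56 m^2/s^2
L/D = 143/0.065 = 2200
h_f = f*(L/D)*v^2/(2g) = 0.036 * 2200 * 2.56 / 19.62 = 10.3339 m

10.3339 m


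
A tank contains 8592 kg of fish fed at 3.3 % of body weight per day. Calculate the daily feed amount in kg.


Feeding rate fraction = 3.3% / 100 = 0.033
Daily feed = 8592 kg * 0.033 = 283.536 kg/day

283.536 kg/day


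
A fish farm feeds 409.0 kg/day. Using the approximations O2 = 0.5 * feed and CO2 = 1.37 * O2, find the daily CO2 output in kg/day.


O2 = 409.0 * 0.5 = 204.5
CO2 = 204.5 * 1.37 = 280.165

280.165 kg/day


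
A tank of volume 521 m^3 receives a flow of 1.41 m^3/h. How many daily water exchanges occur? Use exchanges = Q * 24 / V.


Daily flow volume = 1.41 m^3/h * 24 h = 33.84 m^3/day
Exchanges = daily flow / tank volume = 33.84 / 521 = 0.064952 exchanges/day

0.064952 exchanges/day


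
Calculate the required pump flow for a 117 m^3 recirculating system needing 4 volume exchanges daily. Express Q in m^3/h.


Daily recirculation volume = 117 m^3 * 4 = 468 m^3/day
Flow rate Q = daily volume / 24 h = 468 / 24 = 19.5 m^3/h

19.5 m^3/h


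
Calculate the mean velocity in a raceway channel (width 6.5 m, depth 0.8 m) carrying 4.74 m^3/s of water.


Cross-sectional area = W * d = 6.5 * 0.8 = 5.2 m^2
Velocity = Q / A = 4.74 / 5.2 = 0.911538 m/s

0.911538 m/s


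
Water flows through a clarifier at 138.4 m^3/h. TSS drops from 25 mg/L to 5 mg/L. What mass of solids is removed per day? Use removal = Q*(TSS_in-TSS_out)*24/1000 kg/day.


Concentration drop: TSS_in - TSS_out = 25 - 5 = 20 mg/L
Hourly solids removed = Q * dTSS = 138.4 m^3/h * 20 mg/L = 2768 g/h  (m^3/h * mg/L = g/h)
Daily solids removed = 2768 * 24 = 66432 g/day
Convert g to kg: 66432 / 1000 = 66.432 kg/day

66.432 kg/day


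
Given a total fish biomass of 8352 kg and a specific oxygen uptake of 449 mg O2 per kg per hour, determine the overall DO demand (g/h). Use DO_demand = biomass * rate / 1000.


Total O2 consumption (mg/h) = 8352 kg * 449 mg/(kg*h) = 3750048 mg/h
Convert to g/h: 3750048 / 1000 = 3750.048 g/h

3750.048 g/h


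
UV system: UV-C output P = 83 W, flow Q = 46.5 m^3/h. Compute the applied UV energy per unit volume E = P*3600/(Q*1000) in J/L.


Energy delivered per hour = 83 W * 3600 s = 298800 J/h
Volume treated per hour = 46.5 m^3/h * 1000 = 46500 L/h
dose = 298800 / 46500 = 6.42581 J/L

6.42581 J/L


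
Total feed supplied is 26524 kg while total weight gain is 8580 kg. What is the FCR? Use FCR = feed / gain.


FCR = feed consumed / weight gained
FCR = 26524 kg / 8580 kg = 3.09138

3.09138


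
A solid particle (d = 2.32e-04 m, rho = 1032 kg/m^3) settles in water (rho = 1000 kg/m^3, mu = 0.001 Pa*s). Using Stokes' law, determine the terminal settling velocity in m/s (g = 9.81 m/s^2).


Density difference: rho_p - rho_f = 1032 - 1000 = 32 kg/m^3
d^2 = (2.32e-04)^2 = 5.3824e-08 m^2
Numerator = (rho_p - rho_f) * g * d^2 = 32 * 9.81 * 5.3824e-08 = 1.689643e-05
Denominator = 18 * mu = 18 * 0.001 = 0.018
v_s = 1.689643e-05 / 0.018 = 9.38691e-04 m/s
Check: Re = rho_f * v_s * d / mu = 1000 * 9.38691e-04 * 2.32e-04 / 0.001 = 0.218 < 1, so Stokes' law applies.

9.38691e-04 m/s


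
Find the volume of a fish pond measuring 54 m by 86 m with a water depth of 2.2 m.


Base area = L * W = 54 * 86 = 4644 m^2
Volume = area * depth = 4644 * 2.2 = 10216.8 m^3

10216.8 m^3


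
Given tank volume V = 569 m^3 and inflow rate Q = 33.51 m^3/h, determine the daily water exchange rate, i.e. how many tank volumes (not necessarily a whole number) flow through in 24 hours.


Daily flow volume = 33.51 m^3/h * 24 h = 804.24 m^3/day
Exchanges = daily flow / tank volume = 804.24 / 569 = 1.41343 exchanges/day

1.41343 exchanges/day


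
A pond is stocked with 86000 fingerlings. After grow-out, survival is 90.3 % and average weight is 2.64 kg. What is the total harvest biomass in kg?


Survivors = 86000 * 90.3/100 = 77658 fish
Harvest biomass = survivors * W_f = 77658 * 2.64 = 205017.12 kg

205017.12 kg


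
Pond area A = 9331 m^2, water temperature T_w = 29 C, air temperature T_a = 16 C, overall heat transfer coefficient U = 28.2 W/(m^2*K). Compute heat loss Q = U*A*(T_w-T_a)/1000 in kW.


Temperature difference dT = 29 - 16 = 13 K
Heat loss (W) = U * A * dT = 28.2 * 9331 * 13 = 3420744.6 W
Convert to kW: 3420744.6 / 1000 = 3420.7446 kW

3420.7446 kW


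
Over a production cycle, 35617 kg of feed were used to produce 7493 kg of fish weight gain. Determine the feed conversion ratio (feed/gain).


FCR = feed consumed / weight gained
FCR = 35617 kg / 7493 kg = 4.75337

4.75337


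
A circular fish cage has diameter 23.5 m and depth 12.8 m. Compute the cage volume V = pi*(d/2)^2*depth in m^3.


r = d/2 = 23.5/2 = 11.75 m
Base area = pi*r^2 = pi*11.75^2 = 433.73614 m^2
Volume = 433.73614 * 12.8 = 5551.82 m^3

5551.82 m^3


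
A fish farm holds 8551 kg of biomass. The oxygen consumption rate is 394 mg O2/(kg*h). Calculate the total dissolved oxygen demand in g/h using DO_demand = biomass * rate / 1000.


Total O2 consumption (mg/h) = 8551 kg * 394 mg/(kg*h) = 3369094 mg/h
Convert to g/h: 3369094 / 1000 = 3369.094 g/h

3369.094 g/h


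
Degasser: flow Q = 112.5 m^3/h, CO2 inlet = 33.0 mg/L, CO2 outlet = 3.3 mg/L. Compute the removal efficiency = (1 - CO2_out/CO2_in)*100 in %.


CO2_out / CO2_in = 3.3 / 33.0 = 0.1
Fraction remaining = 0.1
efficiency = (1 - 0.1) * 100 = 90 %

90 %


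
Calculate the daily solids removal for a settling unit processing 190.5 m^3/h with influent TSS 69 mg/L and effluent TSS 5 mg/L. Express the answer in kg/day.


Concentration drop: TSS_in - TSS_out = 69 - 5 = 64 mg/L
Hourly solids removed = Q * dTSS = 190.5 m^3/h * 64 mg/L = 12192 g/h  (m^3/h * mg/L = g/h)
Daily solids removed = 12192 * 24 = 292608 g/day
Convert g to kg: 292608 / 1000 = 292.608 kg/day

292.608 kg/day


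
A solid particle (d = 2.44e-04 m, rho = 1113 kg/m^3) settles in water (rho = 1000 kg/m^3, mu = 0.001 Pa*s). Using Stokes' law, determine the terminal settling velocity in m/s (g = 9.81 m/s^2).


Density difference: rho_p - rho_f = 1113 - 1000 = 113 kg/m^3
d^2 = (2.44e-04)^2 = 5.9536e-08 m^2
Numerator = (rho_p - rho_f) * g * d^2 = 113 * 9.81 * 5.9536e-08 = 6.5997442e-05
Denominator = 18 * mu = 18 * 0.001 = 0.018
v_s = 6.5997442e-05 / 0.018 = 0.00366652 m/s
Check: Re = rho_f * v_s * d / mu = 1000 * 0.00366652 * 2.44e-04 / 0.001 = 0.895 < 1, so Stokes' law applies.

0.00366652 m/s


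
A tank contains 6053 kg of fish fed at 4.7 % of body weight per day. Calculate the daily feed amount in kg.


Feeding rate fraction = 4.7% / 100 = 0.047
Daily feed = 6053 kg * 0.047 = 284.491 kg/day

284.491 kg/day


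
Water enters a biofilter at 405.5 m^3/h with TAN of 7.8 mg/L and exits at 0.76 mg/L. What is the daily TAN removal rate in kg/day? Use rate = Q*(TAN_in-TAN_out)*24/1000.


Concentration drop: TAN_in - TAN_out = 7.8 - 0.76 = 7.04 mg/L
Hourly TAN removed = Q * dTAN = 405.5 m^3/h * 7.04 mg/L = 2854.72 g/h  (m^3/h * mg/L = g/h)
Daily TAN removed = 2854.72 * 24 = 68513.28 g/day
Convert to kg/day: 68513.28 / 1000 = 68.51328 kg/day

68.51328 kg/day


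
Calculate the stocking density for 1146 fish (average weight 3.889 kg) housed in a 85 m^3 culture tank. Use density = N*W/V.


Total biomass = 1146 fish * 3.889 kg = 4456.794 kg
Density = total biomass / volume = 4456.794 / 85 = 52.4329 kg/m^3

52.4329 kg/m^3


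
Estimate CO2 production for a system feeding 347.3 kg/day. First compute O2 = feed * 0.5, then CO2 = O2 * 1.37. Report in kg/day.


O2 = 347.3 * 0.5 = 173.65
CO2 = 173.65 * 1.37 = 237.9005

237.9005 kg/day


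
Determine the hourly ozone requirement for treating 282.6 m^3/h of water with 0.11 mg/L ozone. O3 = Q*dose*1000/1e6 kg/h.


O3 demand (mg/h) = Q * dose * 1000 = 282.6 * 0.11 * 1000 = 31086 mg/h
Convert mg to kg: 31086 / 1e6 = 0.031086 kg/h

0.031086 kg/h


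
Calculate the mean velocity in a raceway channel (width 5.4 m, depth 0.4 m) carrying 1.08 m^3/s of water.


Cross-sectional area = W * d = 5.4 * 0.4 = 2.16 m^2
Velocity = Q / A = 1.08 / 2.16 = 0.5 m/s

0.5 m/s


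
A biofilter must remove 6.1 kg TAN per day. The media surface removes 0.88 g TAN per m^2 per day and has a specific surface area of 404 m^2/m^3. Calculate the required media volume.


A = 6.1*1000 / 0.88 = 6931.8182 m^2
V = 6931.8182 / 404 = 17.158

17.158 m^3


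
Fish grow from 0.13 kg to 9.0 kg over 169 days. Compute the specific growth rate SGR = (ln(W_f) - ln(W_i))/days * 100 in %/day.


ln(W_f) = ln(9.0) = 2.1972246
ln(W_i) = ln(0.13) = -2.0402208
ln(W_f) - ln(W_i) = 2.1972246 - -2.0402208 = 4.2374454
SGR = 4.2374454 / 169 * 100 = 2.50736 %/day

2.50736 %/day


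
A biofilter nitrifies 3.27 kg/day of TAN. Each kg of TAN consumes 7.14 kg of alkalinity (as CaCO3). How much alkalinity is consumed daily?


Alkalinity factor: 7.14 kg CaCO3 consumed per kg TAN nitrified
alk = 3.27 kg TAN * 7.14 = 23.3478 kg CaCO3/day

23.3478 kg CaCO3/day


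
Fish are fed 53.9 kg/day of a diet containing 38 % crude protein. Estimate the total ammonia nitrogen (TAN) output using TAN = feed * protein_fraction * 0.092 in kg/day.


Protein in feed = 53.9 * 38/100 = 20.482 kg/day
TAN = protein * 0.092 = 20.482 * 0.092 = 1.884344 kg/day

1.884344 kg/day


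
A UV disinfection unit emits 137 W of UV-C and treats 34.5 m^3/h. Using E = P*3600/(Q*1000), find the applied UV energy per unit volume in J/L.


Energy delivered per hour = 137 W * 3600 s = 493200 J/h
Volume treated per hour = 34.5 m^3/h * 1000 = 34500 L/h
dose = 493200 / 34500 = 14.2957 J/L

14.2957 J/L


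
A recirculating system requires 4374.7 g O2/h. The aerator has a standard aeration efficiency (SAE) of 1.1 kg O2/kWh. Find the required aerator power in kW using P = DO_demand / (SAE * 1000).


SAE in g O2/kWh = 1.1 * 1000 = 1100 g/kWh
P = DO_demand / SAE_g = 4374.7 / 1100 = 3.977 kW

3.977 kW


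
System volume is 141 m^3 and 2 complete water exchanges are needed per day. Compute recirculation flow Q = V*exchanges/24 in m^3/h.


Daily recirculation volume = 141 m^3 * 2 = 282 m^3/day
Flow rate Q = daily volume / 24 h = 282 / 24 = 11.75 m^3/h

11.75 m^3/h


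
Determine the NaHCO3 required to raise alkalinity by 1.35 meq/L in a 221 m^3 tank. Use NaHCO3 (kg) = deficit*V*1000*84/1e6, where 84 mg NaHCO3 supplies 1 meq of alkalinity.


Tank volume in L = 221 m^3 * 1000 = 221000 L
Total meq required = 1.35 meq/L * 221000 L = 298350 meq
NaHCO3 mass = 298350 meq * 84 mg/meq / 1e6 = 25.0614 kg

25.0614 kg


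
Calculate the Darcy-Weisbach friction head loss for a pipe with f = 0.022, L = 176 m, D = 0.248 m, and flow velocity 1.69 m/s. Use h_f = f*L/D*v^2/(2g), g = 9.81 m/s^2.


v^2 = 1.69^2 = 2.8561 m^2/s^2
L/D = 176/0.248 = 709.67742
h_f = f*(L/D)*v^2/(2g) = 0.022 * 709.67742 * 2.8561 / 19.62 = 2.27278 m

2.27278 m


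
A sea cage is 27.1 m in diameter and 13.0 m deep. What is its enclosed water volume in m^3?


r = d/2 = 27.1/2 = 13.55 m
Base area = pi*r^2 = pi*13.55^2 = 576.80427 m^2
Volume = 576.80427 * 13.0 = 7498.46 m^3

7498.46 m^3


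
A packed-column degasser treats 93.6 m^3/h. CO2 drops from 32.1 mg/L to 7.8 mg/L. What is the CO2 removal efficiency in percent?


CO2_out / CO2_in = 7.8 / 32.1 = 0.24299065
Fraction remaining = 0.24299065
efficiency = (1 - 0.24299065) * 100 = 75.7009 %

75.7009 %


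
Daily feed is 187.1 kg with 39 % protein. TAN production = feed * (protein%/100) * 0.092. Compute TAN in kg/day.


Protein in feed = 187.1 * 39/100 = 72.969 kg/day
TAN = protein * 0.092 = 72.969 * 0.092 = 6.713148 kg/day

6.713148 kg/day


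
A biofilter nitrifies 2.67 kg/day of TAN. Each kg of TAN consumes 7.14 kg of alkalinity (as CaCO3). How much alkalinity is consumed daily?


Alkalinity factor: 7.14 kg CaCO3 consumed per kg TAN nitrified
alk = 2.67 kg TAN * 7.14 = 19.0638 kg CaCO3/day

19.0638 kg CaCO3/day


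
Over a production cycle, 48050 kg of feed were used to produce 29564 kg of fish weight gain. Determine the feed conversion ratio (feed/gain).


FCR = feed consumed / weight gained
FCR = 48050 kg / 29564 kg = 1.62529

1.62529


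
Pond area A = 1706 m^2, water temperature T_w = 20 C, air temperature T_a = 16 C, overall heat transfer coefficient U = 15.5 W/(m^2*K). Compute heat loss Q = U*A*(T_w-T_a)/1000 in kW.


Temperature difference dT = 20 - 16 = 4 K
Heat loss (W) = U * A * dT = 15.5 * 1706 * 4 = 105772 W
Convert to kW: 105772 / 1000 = 105.772 kW

105.772 kW


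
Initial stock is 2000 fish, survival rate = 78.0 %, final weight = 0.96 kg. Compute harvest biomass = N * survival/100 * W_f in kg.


Survivors = 2000 * 78.0/100 = 1560 fish
Harvest biomass = survivors * W_f = 1560 * 0.96 = 1497.6 kg

1497.6 kg


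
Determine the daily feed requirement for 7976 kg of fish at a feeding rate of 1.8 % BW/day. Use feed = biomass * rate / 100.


Feeding rate fraction = 1.8% / 100 = 0.018
Daily feed = 7976 kg * 0.018 = 143.568 kg/day

143.568 kg/day


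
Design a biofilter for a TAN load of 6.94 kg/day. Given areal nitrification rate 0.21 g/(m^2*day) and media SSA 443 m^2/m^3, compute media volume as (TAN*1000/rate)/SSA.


A = 6.94*1000 / 0.21 = 33047.619 m^2
V = 33047.619 / 443 = 74.5996

74.5996 m^3


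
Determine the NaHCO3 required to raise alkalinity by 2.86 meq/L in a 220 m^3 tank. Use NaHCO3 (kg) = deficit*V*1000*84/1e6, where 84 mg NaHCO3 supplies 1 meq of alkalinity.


Tank volume in L = 220 m^3 * 1000 = 220000 L
Total meq required = 2.86 meq/L * 220000 L = 629200 meq
NaHCO3 mass = 629200 meq * 84 mg/meq / 1e6 = 52.8528 kg

52.8528 kg


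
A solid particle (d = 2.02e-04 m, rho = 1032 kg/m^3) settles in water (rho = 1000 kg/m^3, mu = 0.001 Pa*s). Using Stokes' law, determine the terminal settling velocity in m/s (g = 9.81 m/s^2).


Density difference: rho_p - rho_f = 1032 - 1000 = 32 kg/m^3
d^2 = (2.02e-04)^2 = 4.0804e-08 m^2
Numerator = (rho_p - rho_f) * g * d^2 = 32 * 9.81 * 4.0804e-08 = 1.2809192e-05
Denominator = 18 * mu = 18 * 0.001 = 0.018
v_s = 1.2809192e-05 / 0.018 = 7.11622e-04 m/s
Check: Re = rho_f * v_s * d / mu = 1000 * 7.11622e-04 * 2.02e-04 / 0.001 = 0.144 < 1, so Stokes' law applies.

7.11622e-04 m/s


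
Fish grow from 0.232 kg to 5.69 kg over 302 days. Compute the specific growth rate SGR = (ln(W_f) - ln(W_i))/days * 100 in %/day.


ln(W_f) = ln(5.69) = 1.7387102
ln(W_i) = ln(0.232) = -1.4610179
ln(W_f) - ln(W_i) = 1.7387102 - -1.4610179 = 3.1997281
SGR = 3.1997281 / 302 * 100 = 1.05951 %/day

1.05951 %/day


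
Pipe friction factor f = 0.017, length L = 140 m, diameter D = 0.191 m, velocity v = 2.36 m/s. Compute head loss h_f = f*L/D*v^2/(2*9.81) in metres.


v^2 = 2.36^2 = 5.5696 m^2/s^2
L/D = 140/0.191 = 732.98429
h_f = f*(L/D)*v^2/(2g) = 0.017 * 732.98429 * 5.5696 / 19.62 = 3.53727 m

3.53727 m


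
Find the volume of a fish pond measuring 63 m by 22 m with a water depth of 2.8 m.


Base area = L * W = 63 * 22 = 1386 m^2
Volume = area * depth = 1386 * 2.8 = 3880.8 m^3

3880.8 m^3


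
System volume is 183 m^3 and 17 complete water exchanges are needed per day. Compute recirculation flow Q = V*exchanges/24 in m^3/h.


Daily recirculation volume = 183 m^3 * 17 = 3111 m^3/day
Flow rate Q = daily volume / 24 h = 3111 / 24 = 129.625 m^3/h

129.625 m^3/h


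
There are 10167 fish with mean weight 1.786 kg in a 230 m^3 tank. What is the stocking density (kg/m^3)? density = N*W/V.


Total biomass = 10167 fish * 1.786 kg = 18158.262 kg
Density = total biomass / volume = 18158.262 / 230 = 78.949 kg/m^3

78.949 kg/m^3


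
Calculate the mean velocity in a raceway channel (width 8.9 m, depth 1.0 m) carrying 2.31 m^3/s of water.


Cross-sectional area = W * d = 8.9 * 1.0 = 8.9 m^2
Velocity = Q / A = 2.31 / 8.9 = 0.259551 m/s

0.259551 m/s


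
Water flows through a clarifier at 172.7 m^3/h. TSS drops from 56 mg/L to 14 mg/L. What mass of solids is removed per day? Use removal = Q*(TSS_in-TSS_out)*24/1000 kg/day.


Concentration drop: TSS_in - TSS_out = 56 - 14 = 42 mg/L
Hourly solids removed = Q * dTSS = 172.7 m^3/h * 42 mg/L = 7253.4 g/h  (m^3/h * mg/L = g/h)
Daily solids removed = 7253.4 * 24 = 174081.6 g/day
Convert g to kg: 174081.6 / 1000 = 174.0816 kg/day

174.0816 kg/day


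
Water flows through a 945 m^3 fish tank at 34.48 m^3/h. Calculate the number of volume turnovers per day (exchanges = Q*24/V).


Daily flow volume = 34.48 m^3/h * 24 h = 827.52 m^3/day
Exchanges = daily flow / tank volume = 827.52 / 945 = 0.875683 exchanges/day

0.875683 exchanges/day


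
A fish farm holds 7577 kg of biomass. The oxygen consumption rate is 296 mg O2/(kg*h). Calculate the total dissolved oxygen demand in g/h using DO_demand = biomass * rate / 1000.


Total O2 consumption (mg/h) = 7577 kg * 296 mg/(kg*h) = 2242792 mg/h
Convert to g/h: 2242792 / 1000 = 2242.792 g/h

2242.792 g/h


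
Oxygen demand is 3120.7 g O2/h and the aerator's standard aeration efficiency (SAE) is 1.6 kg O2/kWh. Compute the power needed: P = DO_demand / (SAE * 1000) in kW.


SAE in g O2/kWh = 1.6 * 1000 = 1600 g/kWh
P = DO_demand / SAE_g = 3120.7 / 1600 = 1.95044 kW

1.95044 kW


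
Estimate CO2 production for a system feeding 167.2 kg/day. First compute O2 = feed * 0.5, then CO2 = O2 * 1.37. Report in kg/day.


O2 = 167.2 * 0.5 = 83.6
CO2 = 83.6 * 1.37 = 114.532

114.532 kg/day
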